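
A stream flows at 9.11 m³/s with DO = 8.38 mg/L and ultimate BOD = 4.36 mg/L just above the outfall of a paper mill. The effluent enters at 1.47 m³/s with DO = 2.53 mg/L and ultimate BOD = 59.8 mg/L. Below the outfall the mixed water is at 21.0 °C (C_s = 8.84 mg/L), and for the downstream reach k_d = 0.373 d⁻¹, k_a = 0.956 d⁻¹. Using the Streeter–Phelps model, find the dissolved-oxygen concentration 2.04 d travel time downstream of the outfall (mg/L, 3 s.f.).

DO ≈ 6.15 mg/L

Mixed DO = (9.11×8.38 + 1.47×2.53)/(9.11+1.47) = 80.06/10.58 = 7.567 mg/L.
Mixed L₀ = (9.11×4.36 + 1.47×59.8)/(10.58) = 127.6/10.58 = 12.06 mg/L.
Initial deficit D₀ = C_s − DO₀ = 8.84 − 7.567 = 1.273 mg/L.
D(2.04) = [0.373×12.06/(0.956−0.373)](e^(−0.373×2.04) − e^(−0.956×2.04)) + 1.273 e^(−0.956×2.04)
= 7.718 × (0.4672 − 0.1422) + 1.273 × 0.1422 = 2.689 mg/L.
DO = 8.84 − 2.689 = 6.151 mg/L.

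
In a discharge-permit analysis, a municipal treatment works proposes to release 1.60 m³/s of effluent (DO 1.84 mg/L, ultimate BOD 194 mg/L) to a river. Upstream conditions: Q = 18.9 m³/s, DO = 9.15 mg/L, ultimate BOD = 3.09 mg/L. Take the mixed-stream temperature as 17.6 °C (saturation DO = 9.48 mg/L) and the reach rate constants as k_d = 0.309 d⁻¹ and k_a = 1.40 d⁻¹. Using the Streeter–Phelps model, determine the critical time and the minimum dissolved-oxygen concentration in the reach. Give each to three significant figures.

Mixed DO = (18.9×9.15 + 1.60×1.84)/(18.9+1.60) = 175.9/20.50 = 8.579 mg/L.
Mixed L₀ = (18.9×3.09 + 1.60×194)/(20.50) = 368.8/20.50 = 17.99 mg/L.
Initial deficit D₀ = C_s − DO₀ = 9.48 − 8.579 = 0.9005 mg/L.
t_c = (1/1.091) ln[(1.40/0.309)(1 − 0.9005×1.091/(0.309×17.99))] = 0.9166 × ln(3.730) = 1.207 d.
D_c = (0.309/1.40) × 17.99 × e^(−0.309×1.207) = 0.2207 × 17.99 × 0.6888 = 2.735 mg/L.
Minimum DO = 9.48 − 2.735 = 6.745 mg/L.

t_c ≈ 1.21 d; minimum DO ≈ 6.75 mg/L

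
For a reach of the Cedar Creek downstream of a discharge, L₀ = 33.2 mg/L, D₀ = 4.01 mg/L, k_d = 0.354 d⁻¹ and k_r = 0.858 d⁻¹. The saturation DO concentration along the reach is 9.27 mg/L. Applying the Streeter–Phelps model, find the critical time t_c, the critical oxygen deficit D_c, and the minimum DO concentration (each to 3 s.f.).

t_c ≈ 1.38 d; D_c ≈ 8.40 mg/L; min DO ≈ 0.872 mg/L

With k_r/k_d = 2.424 and 1 − D₀(k_r−k_d)/(k_d L₀) = 0.8280,
t_c = ln(2.424 × 0.8280) / (0.858 − 0.354) = ln(2.007) / 0.5040 = 0.6966/0.5040 = 1.382 d.
L(t_c) = L₀ e^(−k_d t_c) = 33.2 × 0.6131 = 20.35 mg/L, and at the critical point k_r D_c = k_d L, so D_c = (0.354/0.858) × 20.35 = 8.398 mg/L.
Minimum DO = C_s − D_c = 9.27 − 8.398 = 0.8723 mg/L.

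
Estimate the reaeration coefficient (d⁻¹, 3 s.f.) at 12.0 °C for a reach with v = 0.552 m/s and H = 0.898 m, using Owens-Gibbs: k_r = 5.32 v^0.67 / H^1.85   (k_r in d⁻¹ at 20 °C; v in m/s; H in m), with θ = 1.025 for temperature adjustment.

k_r(20) = 5.32 × 0.552^0.67 / 0.898^1.85 = 5.32 × 0.6716 / 0.8195 = 4.360 d⁻¹.
k_r(12.0) = 4.360 × 1.025^(12.0−20) = 4.360 × 0.8207 = 3.578 d⁻¹.

k_r ≈ 3.58 d⁻¹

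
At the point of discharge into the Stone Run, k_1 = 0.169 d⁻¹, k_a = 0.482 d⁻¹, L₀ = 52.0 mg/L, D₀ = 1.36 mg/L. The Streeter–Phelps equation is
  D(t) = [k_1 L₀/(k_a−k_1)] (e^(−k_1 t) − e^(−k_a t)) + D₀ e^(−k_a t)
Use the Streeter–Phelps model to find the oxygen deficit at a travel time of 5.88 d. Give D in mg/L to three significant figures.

D ≈ 8.82 mg/L

k_1 L₀/(k_a−k_1) = 0.169×52.0/(0.482−0.169) = 8.788/0.3130 = 28.08 mg/L.
e^(−k_1 t) = e^(−0.169×5.880) = 0.3702; e^(−k_a t) = e^(−0.482×5.880) = 0.05877.
D = 28.08 × (0.3702 − 0.05877) + 1.36 × 0.05877 = 8.744 + 0.07992 = 8.824 mg/L.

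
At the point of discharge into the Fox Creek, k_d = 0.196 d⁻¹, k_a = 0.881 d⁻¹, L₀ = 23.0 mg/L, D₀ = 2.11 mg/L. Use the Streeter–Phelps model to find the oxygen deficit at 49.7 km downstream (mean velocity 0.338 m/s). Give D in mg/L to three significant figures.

D ≈ 3.72 mg/L

Travel time t = x/v = 49.7 km / (0.338 m/s) = 49700 m / 0.338 m/s = 147000 s = 1.702 d.
k_d L₀/(k_a−k_d) = 0.196×23.0/(0.881−0.196) = 4.508/0.6850 = 6.581 mg/L.
e^(−k_d t) = e^(−0.196×1.702) = 0.7164; e^(−k_a t) = e^(−0.881×1.702) = 0.2233.
D = 6.581 × (0.7164 − 0.2233) + 2.11 × 0.2233 = 3.245 + 0.4711 = 3.716 mg/L.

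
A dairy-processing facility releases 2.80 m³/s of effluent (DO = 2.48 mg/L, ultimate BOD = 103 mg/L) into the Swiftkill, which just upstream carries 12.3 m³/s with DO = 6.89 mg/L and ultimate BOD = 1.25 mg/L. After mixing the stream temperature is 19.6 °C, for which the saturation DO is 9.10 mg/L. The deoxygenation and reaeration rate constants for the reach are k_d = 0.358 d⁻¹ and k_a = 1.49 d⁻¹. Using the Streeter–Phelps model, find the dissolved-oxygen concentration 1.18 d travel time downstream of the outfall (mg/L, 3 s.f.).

Mixed DO = (12.3×6.89 + 2.80×2.48)/(12.3+2.80) = 91.69/15.10 = 6.072 mg/L.
Mixed L₀ = (12.3×1.25 + 2.80×103)/(15.10) = 303.8/15.10 = 20.12 mg/L.
Initial deficit D₀ = C_s − DO₀ = 9.10 − 6.072 = 3.028 mg/L.
D(1.18) = [0.358×20.12/(1.49−0.358)](e^(−0.358×1.18) − e^(−1.49×1.18)) + 3.028 e^(−1.49×1.18)
= 6.362 × (0.6554 − 0.1724) + 3.028 × 0.1724 = 3.595 mg/L.
DO = 9.10 − 3.595 = 5.505 mg/L.

DO ≈ 5.50 mg/L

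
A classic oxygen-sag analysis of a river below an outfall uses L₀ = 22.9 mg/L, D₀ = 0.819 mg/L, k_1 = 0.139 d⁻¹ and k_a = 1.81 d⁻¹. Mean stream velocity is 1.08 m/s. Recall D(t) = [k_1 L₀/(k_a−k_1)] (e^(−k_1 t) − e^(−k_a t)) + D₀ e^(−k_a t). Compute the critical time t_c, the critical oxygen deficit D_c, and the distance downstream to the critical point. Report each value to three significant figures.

t_c ≈ 1.20 d; D_c ≈ 1.49 mg/L; x_c ≈ 112 km

At the critical point dD/dt = 0, so k_1 L₀ e^(−k_1 t) = k_a D. Substituting D(t) from the Streeter–Phelps equation and solving for t gives
t_c = ln[(k_a/k_1)(1 − D₀(k_a−k_1)/(k_1 L₀))] / (k_a−k_1).
Here k_a−k_1 = 1.671 d⁻¹ and 1 − D₀(k_a−k_1)/(k_1 L₀) = 1 − 0.819×1.671/(0.139×22.9) = 0.5701, so
t_c = ln(13.02 × 0.5701) / 1.671 = 2.005 / 1.671 = 1.200 d.
L(t_c) = L₀ e^(−k_1 t_c) = 22.9 × 0.8464 = 19.38 mg/L, and at the critical point k_a D_c = k_1 L, so D_c = (0.139/1.81) × 19.38 = 1.489 mg/L.
x_c = v t_c = 1.08 m/s × 1.200 d × 86400 s/d = 111900 m ≈ 112 km.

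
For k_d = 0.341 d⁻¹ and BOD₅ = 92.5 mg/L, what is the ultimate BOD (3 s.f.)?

L₀ ≈ 113 mg/L

BOD₅ = L₀(1 − e^(−5k_d)) ⇒ L₀ = BOD₅ / (1 − e^(−5×0.341))
= 92.5 / (1 − 0.1818) = 92.5 / 0.8182 = 113.0 mg/L.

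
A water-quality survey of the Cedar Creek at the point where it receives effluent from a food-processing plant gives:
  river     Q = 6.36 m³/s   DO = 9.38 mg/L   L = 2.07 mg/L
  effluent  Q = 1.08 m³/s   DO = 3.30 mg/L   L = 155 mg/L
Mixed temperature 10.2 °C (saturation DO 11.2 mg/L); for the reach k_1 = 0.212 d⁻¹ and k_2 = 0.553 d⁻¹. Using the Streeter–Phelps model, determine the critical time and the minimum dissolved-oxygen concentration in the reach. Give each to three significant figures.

t_c ≈ 2.23 d; minimum DO ≈ 5.40 mg/L

Mixed DO = (6.36×9.38 + 1.08×3.30)/(6.36+1.08) = 63.22/7.440 = 8.497 mg/L.
Mixed L₀ = (6.36×2.07 + 1.08×155)/(7.440) = 180.6/7.440 = 24.27 mg/L.
Initial deficit D₀ = C_s − DO₀ = 11.2 − 8.497 = 2.703 mg/L.
t_c = (1/0.3410) ln[(0.553/0.212)(1 − 2.703×0.3410/(0.212×24.27))] = 2.933 × ln(2.141) = 2.233 d.
D_c = (0.212/0.553) × 24.27 × e^(−0.212×2.233) = 0.3834 × 24.27 × 0.6229 = 5.796 mg/L.
Minimum DO = 11.2 − 5.796 = 5.404 mg/L.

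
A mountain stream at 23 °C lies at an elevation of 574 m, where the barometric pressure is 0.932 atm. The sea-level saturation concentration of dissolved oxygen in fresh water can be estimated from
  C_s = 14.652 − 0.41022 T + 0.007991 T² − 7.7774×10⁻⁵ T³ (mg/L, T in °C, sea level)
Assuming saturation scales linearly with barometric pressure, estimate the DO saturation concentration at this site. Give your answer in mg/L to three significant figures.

C_s ≈ 7.92 mg/L

At sea level: C_s = 14.652 − 0.41022×23 + 0.007991×23² − 7.7774×10⁻⁵×23³ = 8.498 mg/L.
Pressure correction: C_s' = 8.498 × 0.932 = 7.920 mg/L.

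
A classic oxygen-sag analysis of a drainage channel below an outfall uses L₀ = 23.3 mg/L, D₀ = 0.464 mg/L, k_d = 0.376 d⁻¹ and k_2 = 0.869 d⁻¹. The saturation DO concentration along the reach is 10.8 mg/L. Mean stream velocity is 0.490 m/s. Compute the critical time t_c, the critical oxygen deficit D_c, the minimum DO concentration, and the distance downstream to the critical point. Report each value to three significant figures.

At the critical point dD/dt = 0, so k_d L₀ e^(−k_d t) = k_2 D. Substituting D(t) from the Streeter–Phelps equation and solving for t gives
t_c = ln[(k_2/k_d)(1 − D₀(k_2−k_d)/(k_d L₀))] / (k_2−k_d).
Here k_2−k_d = 0.4930 d⁻¹ and 1 − D₀(k_2−k_d)/(k_d L₀) = 1 − 0.464×0.4930/(0.376×23.3) = 0.9739, so
t_c = ln(2.311 × 0.9739) / 0.4930 = 0.8113 / 0.4930 = 1.646 d.
D_c = (k_d/k_2) L₀ e^(−k_d t_c) = (0.376/0.869) × 23.3 × e^(−0.376×1.646) = 0.4327 × 23.3 × 0.5386 = 5.430 mg/L.
Minimum DO = C_s − D_c = 10.8 − 5.430 = 5.370 mg/L.
x_c = v t_c = 0.490 m/s × 1.646 d × 86400 s/d = 69670 m ≈ 69.7 km.

t_c ≈ 1.65 d; D_c ≈ 5.43 mg/L; min DO ≈ 5.37 mg/L; x_c ≈ 69.7 km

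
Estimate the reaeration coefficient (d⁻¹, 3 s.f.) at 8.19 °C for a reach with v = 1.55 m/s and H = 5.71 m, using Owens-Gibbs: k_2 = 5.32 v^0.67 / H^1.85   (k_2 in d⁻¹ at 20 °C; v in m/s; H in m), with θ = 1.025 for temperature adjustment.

k_2(20) = 5.32 × 1.55^0.67 / 5.71^1.85 = 5.32 × 1.341 / 25.11 = 0.2842 d⁻¹.
k_2(8.19) = 0.2842 × 1.025^(8.19−20) = 0.2842 × 0.7471 = 0.2123 d⁻¹.

k_2 ≈ 0.212 d⁻¹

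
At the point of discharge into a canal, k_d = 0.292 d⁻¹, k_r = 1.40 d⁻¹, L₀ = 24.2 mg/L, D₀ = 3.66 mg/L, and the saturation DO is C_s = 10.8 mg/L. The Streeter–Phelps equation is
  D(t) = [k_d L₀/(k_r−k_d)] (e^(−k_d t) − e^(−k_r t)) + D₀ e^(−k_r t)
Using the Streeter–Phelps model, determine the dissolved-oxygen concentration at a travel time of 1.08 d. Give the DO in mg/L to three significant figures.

DO ≈ 6.75 mg/L

k_d L₀/(k_r−k_d) = 0.292×24.2/(1.40−0.292) = 7.066/1.108 = 6.378 mg/L.
e^(−k_d t) = e^(−0.292×1.080) = 0.7295; e^(−k_r t) = e^(−1.40×1.080) = 0.2205.
D = 6.378 × (0.7295 − 0.2205) + 3.66 × 0.2205 = 3.247 + 0.8069 = 4.053 mg/L.
DO = C_s − D = 10.8 − 4.053 = 6.747 mg/L.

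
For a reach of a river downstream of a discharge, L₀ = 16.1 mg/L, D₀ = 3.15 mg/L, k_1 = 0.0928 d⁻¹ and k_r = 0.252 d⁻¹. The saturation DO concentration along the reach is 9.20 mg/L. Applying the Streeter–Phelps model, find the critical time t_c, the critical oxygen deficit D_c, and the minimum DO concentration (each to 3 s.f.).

With k_r/k_1 = 2.716 and 1 − D₀(k_r−k_1)/(k_1 L₀) = 0.6644,
t_c = ln(2.716 × 0.6644) / (0.252 − 0.0928) = ln(1.804) / 0.1592 = 0.5900/0.1592 = 3.706 d.
L(t_c) = L₀ e^(−k_1 t_c) = 16.1 × 0.7090 = 11.41 mg/L, and at the critical point k_r D_c = k_1 L, so D_c = (0.0928/0.252) × 11.41 = 4.203 mg/L.
Minimum DO = C_s − D_c = 9.20 − 4.203 = 4.997 mg/L.

t_c ≈ 3.71 d; D_c ≈ 4.20 mg/L; min DO ≈ 5.00 mg/L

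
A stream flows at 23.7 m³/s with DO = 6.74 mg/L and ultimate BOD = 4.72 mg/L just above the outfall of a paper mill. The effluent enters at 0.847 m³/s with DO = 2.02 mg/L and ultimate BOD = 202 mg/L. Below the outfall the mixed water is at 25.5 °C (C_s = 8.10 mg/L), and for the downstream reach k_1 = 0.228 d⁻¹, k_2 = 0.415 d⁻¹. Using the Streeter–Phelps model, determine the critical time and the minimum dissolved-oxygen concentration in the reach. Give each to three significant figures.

Mixed DO = (23.7×6.74 + 0.847×2.02)/(23.7+0.847) = 161.4/24.55 = 6.577 mg/L.
Mixed L₀ = (23.7×4.72 + 0.847×202)/(24.55) = 283.0/24.55 = 11.53 mg/L.
Initial deficit D₀ = C_s − DO₀ = 8.10 − 6.577 = 1.523 mg/L.
t_c = (1/0.1870) ln[(0.415/0.228)(1 − 1.523×0.1870/(0.228×11.53))] = 5.348 × ln(1.623) = 2.590 d.
D_c = (0.228/0.415) × 11.53 × e^(−0.228×2.590) = 0.5494 × 11.53 × 0.5541 = 3.509 mg/L.
Minimum DO = 8.10 − 3.509 = 4.591 mg/L.

t_c ≈ 2.59 d; minimum DO ≈ 4.59 mg/L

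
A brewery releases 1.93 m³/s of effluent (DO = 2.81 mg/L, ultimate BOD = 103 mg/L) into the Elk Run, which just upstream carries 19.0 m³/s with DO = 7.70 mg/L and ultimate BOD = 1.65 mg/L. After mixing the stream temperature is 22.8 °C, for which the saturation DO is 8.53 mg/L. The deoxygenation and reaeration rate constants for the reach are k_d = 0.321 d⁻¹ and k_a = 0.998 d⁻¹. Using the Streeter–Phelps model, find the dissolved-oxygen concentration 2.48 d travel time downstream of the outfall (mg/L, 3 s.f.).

DO ≈ 6.51 mg/L

Mixed DO = (19.0×7.70 + 1.93×2.81)/(19.0+1.93) = 151.7/20.93 = 7.249 mg/L.
Mixed L₀ = (19.0×1.65 + 1.93×103)/(20.93) = 230.1/20.93 = 11.00 mg/L.
Initial deficit D₀ = C_s − DO₀ = 8.53 − 7.249 = 1.281 mg/L.
D(2.48) = [0.321×11.00/(0.998−0.321)](e^(−0.321×2.48) − e^(−0.998×2.48)) + 1.281 e^(−0.998×2.48)
= 5.214 × (0.4511 − 0.08416) + 1.281 × 0.08416 = 2.021 mg/L.
DO = 8.53 − 2.021 = 6.509 mg/L.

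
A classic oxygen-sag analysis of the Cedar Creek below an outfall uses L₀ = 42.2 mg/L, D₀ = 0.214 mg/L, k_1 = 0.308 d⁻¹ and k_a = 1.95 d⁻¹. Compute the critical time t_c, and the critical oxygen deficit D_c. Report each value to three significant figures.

At the critical point dD/dt = 0, so k_1 L₀ e^(−k_1 t) = k_a D. Substituting D(t) from the Streeter–Phelps equation and solving for t gives
t_c = ln[(k_a/k_1)(1 − D₀(k_a−k_1)/(k_1 L₀))] / (k_a−k_1).
Here k_a−k_1 = 1.642 d⁻¹ and 1 − D₀(k_a−k_1)/(k_1 L₀) = 1 − 0.214×1.642/(0.308×42.2) = 0.9730, so
t_c = ln(6.331 × 0.9730) / 1.642 = 1.818 / 1.642 = 1.107 d.
D_c = (k_1/k_a) L₀ e^(−k_1 t_c) = (0.308/1.95) × 42.2 × e^(−0.308×1.107) = 0.1579 × 42.2 × 0.7110 = 4.739 mg/L.

t_c ≈ 1.11 d; D_c ≈ 4.74 mg/L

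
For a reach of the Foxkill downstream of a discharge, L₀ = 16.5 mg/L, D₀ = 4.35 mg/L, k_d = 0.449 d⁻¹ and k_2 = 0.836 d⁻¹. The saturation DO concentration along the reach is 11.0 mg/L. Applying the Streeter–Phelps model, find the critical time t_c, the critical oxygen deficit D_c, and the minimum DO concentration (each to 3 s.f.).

At the critical point dD/dt = 0, so k_d L₀ e^(−k_d t) = k_2 D. Substituting D(t) from the Streeter–Phelps equation and solving for t gives
t_c = ln[(k_2/k_d)(1 − D₀(k_2−k_d)/(k_d L₀))] / (k_2−k_d).
Here k_2−k_d = 0.3870 d⁻¹ and 1 − D₀(k_2−k_d)/(k_d L₀) = 1 − 4.35×0.3870/(0.449×16.5) = 0.7728, so
t_c = ln(1.862 × 0.7728) / 0.3870 = 0.3638 / 0.3870 = 0.9401 d.
L(t_c) = L₀ e^(−k_d t_c) = 16.5 × 0.6557 = 10.82 mg/L, and at the critical point k_2 D_c = k_d L, so D_c = (0.449/0.836) × 10.82 = 5.810 mg/L.
Minimum DO = C_s − D_c = 11.0 − 5.810 = 5.190 mg/L.

t_c ≈ 0.940 d; D_c ≈ 5.81 mg/L; min DO ≈ 5.19 mg/L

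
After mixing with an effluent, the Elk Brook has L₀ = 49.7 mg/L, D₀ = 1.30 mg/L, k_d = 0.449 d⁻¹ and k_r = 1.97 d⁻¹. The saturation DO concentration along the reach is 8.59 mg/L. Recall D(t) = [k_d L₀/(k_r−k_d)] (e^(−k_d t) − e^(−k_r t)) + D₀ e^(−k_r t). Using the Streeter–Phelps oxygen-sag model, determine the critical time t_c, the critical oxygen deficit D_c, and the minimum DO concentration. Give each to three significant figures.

At the critical point dD/dt = 0, so k_d L₀ e^(−k_d t) = k_r D. Substituting D(t) from the Streeter–Phelps equation and solving for t gives
t_c = ln[(k_r/k_d)(1 − D₀(k_r−k_d)/(k_d L₀))] / (k_r−k_d).
Here k_r−k_d = 1.521 d⁻¹ and 1 − D₀(k_r−k_d)/(k_d L₀) = 1 − 1.30×1.521/(0.449×49.7) = 0.9114, so
t_c = ln(4.388 × 0.9114) / 1.521 = 1.386 / 1.521 = 0.9112 d.
L(t_c) = L₀ e^(−k_d t_c) = 49.7 × 0.6642 = 33.01 mg/L, and at the critical point k_r D_c = k_d L, so D_c = (0.449/1.97) × 33.01 = 7.524 mg/L.
Minimum DO = C_s − D_c = 8.59 − 7.524 = 1.066 mg/L.

t_c ≈ 0.911 d; D_c ≈ 7.52 mg/L; min DO ≈ 1.07 mg/L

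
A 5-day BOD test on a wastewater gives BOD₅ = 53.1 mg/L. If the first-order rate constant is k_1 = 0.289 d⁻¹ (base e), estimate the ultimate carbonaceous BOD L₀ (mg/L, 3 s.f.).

BOD₅ = L₀(1 − e^(−5k_1)) ⇒ L₀ = BOD₅ / (1 − e^(−5×0.289))
= 53.1 / (1 − 0.2357) = 53.1 / 0.7643 = 69.48 mg/L.

L₀ ≈ 69.5 mg/L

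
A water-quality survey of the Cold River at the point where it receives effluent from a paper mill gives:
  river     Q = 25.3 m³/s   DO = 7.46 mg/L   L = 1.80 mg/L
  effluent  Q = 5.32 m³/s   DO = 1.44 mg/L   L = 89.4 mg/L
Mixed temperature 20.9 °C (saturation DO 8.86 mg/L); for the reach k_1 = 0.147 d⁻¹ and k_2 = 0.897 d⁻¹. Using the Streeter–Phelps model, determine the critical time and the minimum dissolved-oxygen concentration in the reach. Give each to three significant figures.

t_c ≈ 0.650 d; minimum DO ≈ 6.32 mg/L

Mixed DO = (25.3×7.46 + 5.32×1.44)/(25.3+5.32) = 196.4/30.62 = 6.414 mg/L.
Mixed L₀ = (25.3×1.80 + 5.32×89.4)/(30.62) = 521.1/30.62 = 17.02 mg/L.
Initial deficit D₀ = C_s − DO₀ = 8.86 − 6.414 = 2.446 mg/L.
t_c = (1/0.7500) ln[(0.897/0.147)(1 − 2.446×0.7500/(0.147×17.02))] = 1.333 × ln(1.628) = 0.6497 d.
D_c = (0.147/0.897) × 17.02 × e^(−0.147×0.6497) = 0.1639 × 17.02 × 0.9089 = 2.535 mg/L.
Minimum DO = 8.86 − 2.535 = 6.325 mg/L.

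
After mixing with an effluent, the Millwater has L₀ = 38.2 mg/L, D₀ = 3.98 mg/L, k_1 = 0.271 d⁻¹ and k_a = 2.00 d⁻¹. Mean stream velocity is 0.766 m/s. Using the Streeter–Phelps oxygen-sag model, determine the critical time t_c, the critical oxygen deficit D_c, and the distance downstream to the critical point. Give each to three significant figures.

With k_a/k_1 = 7.380 and 1 − D₀(k_a−k_1)/(k_1 L₀) = 0.3353,
t_c = ln(7.380 × 0.3353) / (2.00 − 0.271) = ln(2.474) / 1.729 = 0.9060/1.729 = 0.5240 d.
L(t_c) = L₀ e^(−k_1 t_c) = 38.2 × 0.8676 = 33.14 mg/L, and at the critical point k_a D_c = k_1 L, so D_c = (0.271/2.00) × 33.14 = 4.491 mg/L.
x_c = v t_c = 0.766 m/s × 0.5240 d × 86400 s/d = 34680 m ≈ 34.7 km.

t_c ≈ 0.524 d; D_c ≈ 4.49 mg/L; x_c ≈ 34.7 km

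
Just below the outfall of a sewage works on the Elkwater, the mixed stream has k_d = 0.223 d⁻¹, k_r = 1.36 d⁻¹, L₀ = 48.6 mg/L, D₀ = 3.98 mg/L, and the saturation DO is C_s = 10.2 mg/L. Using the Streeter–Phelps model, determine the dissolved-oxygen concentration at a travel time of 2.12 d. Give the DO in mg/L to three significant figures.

k_d L₀/(k_r−k_d) = 0.223×48.6/(1.36−0.223) = 10.84/1.137 = 9.532 mg/L.
e^(−k_d t) = e^(−0.223×2.120) = 0.6233; e^(−k_r t) = e^(−1.36×2.120) = 0.05596.
D = 9.532 × (0.6233 − 0.05596) + 3.98 × 0.05596 = 5.408 + 0.2227 = 5.630 mg/L.
DO = C_s − D = 10.2 − 5.630 = 4.570 mg/L.

DO ≈ 4.57 mg/L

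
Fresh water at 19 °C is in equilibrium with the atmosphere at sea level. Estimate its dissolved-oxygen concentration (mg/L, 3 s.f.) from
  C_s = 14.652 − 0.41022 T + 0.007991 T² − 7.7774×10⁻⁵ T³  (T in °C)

C_s = 14.652 − 0.41022×19 + 0.007991×19² − 7.7774×10⁻⁵×19³ = 9.209 mg/L.

C_s ≈ 9.21 mg/L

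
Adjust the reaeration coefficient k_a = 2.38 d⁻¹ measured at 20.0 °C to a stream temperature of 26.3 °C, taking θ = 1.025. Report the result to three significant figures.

k_a ≈ 2.78 d⁻¹

k_a(T₂) = k_a(T₁) · θ^(T₂−T₁) = 2.38 × 1.025^(26.3−20.0)
= 2.38 × 1.025^6.30 = 2.38 × 1.168 = 2.781 d⁻¹.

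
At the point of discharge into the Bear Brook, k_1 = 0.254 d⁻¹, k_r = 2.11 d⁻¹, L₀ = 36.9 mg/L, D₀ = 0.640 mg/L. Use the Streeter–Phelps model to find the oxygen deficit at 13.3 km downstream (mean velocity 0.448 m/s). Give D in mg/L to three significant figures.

Travel time t = x/v = 13.3 km / (0.448 m/s) = 13300 m / 0.448 m/s = 29690 s = 0.3436 d.
k_1 L₀/(k_r−k_1) = 0.254×36.9/(2.11−0.254) = 9.373/1.856 = 5.050 mg/L.
e^(−k_1 t) = e^(−0.254×0.3436) = 0.9164; e^(−k_r t) = e^(−2.11×0.3436) = 0.4843.
D = 5.050 × (0.9164 − 0.4843) + 0.640 × 0.4843 = 2.182 + 0.3100 = 2.492 mg/L.

D ≈ 2.49 mg/L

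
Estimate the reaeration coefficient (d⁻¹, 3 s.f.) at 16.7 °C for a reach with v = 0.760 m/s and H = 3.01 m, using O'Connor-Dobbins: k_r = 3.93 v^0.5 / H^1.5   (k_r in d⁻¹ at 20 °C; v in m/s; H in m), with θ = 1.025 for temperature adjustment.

k_r(20) = 3.93 × 0.760^0.5 / 3.01^1.5 = 3.93 × 0.8718 / 5.222 = 0.6561 d⁻¹.
k_r(16.7) = 0.6561 × 1.025^(16.7−20) = 0.6561 × 0.9217 = 0.6047 d⁻¹.

k_r ≈ 0.605 d⁻¹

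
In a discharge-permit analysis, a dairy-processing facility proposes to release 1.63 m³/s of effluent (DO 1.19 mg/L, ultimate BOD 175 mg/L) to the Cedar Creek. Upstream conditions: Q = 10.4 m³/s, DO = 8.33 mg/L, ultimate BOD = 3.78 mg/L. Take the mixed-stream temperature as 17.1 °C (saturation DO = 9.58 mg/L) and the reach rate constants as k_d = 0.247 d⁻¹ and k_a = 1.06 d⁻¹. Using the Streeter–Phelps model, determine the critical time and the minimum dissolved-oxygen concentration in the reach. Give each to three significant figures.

Mixed DO = (10.4×8.33 + 1.63×1.19)/(10.4+1.63) = 88.57/12.03 = 7.363 mg/L.
Mixed L₀ = (10.4×3.78 + 1.63×175)/(12.03) = 324.6/12.03 = 26.98 mg/L.
Initial deficit D₀ = C_s − DO₀ = 9.58 − 7.363 = 2.217 mg/L.
t_c = (1/0.8130) ln[(1.06/0.247)(1 − 2.217×0.8130/(0.247×26.98))] = 1.230 × ln(3.131) = 1.404 d.
D_c = (0.247/1.06) × 26.98 × e^(−0.247×1.404) = 0.2330 × 26.98 × 0.7070 = 4.445 mg/L.
Minimum DO = 9.58 − 4.445 = 5.135 mg/L.

t_c ≈ 1.40 d; minimum DO ≈ 5.14 mg/L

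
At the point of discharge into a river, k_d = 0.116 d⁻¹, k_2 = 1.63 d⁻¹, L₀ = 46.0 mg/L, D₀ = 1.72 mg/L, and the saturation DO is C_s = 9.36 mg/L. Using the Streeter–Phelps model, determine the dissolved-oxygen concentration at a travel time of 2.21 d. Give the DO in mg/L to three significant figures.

k_d L₀/(k_2−k_d) = 0.116×46.0/(1.63−0.116) = 5.336/1.514 = 3.524 mg/L.
e^(−k_d t) = e^(−0.116×2.210) = 0.7739; e^(−k_2 t) = e^(−1.63×2.210) = 0.02726.
D = 3.524 × (0.7739 − 0.02726) + 1.72 × 0.02726 = 2.631 + 0.04689 = 2.678 mg/L.
DO = C_s − D = 9.36 − 2.678 = 6.682 mg/L.

DO ≈ 6.68 mg/L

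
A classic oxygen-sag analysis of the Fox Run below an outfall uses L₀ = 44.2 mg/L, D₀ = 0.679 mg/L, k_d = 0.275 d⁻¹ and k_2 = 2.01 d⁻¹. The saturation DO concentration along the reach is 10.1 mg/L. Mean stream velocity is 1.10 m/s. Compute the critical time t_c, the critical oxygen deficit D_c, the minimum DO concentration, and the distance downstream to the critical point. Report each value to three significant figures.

With k_2/k_d = 7.309 and 1 − D₀(k_2−k_d)/(k_d L₀) = 0.9031,
t_c = ln(7.309 × 0.9031) / (2.01 − 0.275) = ln(6.601) / 1.735 = 1.887/1.735 = 1.088 d.
L(t_c) = L₀ e^(−k_d t_c) = 44.2 × 0.7415 = 32.77 mg/L, and at the critical point k_2 D_c = k_d L, so D_c = (0.275/2.01) × 32.77 = 4.484 mg/L.
Minimum DO = C_s − D_c = 10.1 − 4.484 = 5.616 mg/L.
x_c = v t_c = 1.10 m/s × 1.088 d × 86400 s/d = 103400 m ≈ 103 km.

t_c ≈ 1.09 d; D_c ≈ 4.48 mg/L; min DO ≈ 5.62 mg/L; x_c ≈ 103 km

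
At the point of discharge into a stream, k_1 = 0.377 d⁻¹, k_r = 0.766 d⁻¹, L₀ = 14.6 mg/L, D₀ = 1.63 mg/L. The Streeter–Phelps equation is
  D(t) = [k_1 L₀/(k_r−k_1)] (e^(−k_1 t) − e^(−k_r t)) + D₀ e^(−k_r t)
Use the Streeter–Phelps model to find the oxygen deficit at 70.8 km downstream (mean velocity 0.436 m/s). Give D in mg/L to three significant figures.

D ≈ 4.00 mg/L

Travel time t = x/v = 70.8 km / (0.436 m/s) = 70800 m / 0.436 m/s = 162400 s = 1.879 d.
k_1 L₀/(k_r−k_1) = 0.377×14.6/(0.766−0.377) = 5.504/0.3890 = 14.15 mg/L.
e^(−k_1 t) = e^(−0.377×1.879) = 0.4924; e^(−k_r t) = e^(−0.766×1.879) = 0.2370.
D = 14.15 × (0.4924 − 0.2370) + 1.63 × 0.2370 = 3.613 + 0.3863 = 3.999 mg/L.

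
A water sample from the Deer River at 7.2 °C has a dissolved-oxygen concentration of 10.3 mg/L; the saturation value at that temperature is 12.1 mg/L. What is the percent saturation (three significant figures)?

% saturation = C/C_s × 100 = 10.3/12.1 × 100 = 85.1 %.

85.1 % saturation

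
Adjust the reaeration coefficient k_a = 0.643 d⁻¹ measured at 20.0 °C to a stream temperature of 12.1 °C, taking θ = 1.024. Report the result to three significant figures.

k_a(T₂) = k_a(T₁) · θ^(T₂−T₁) = 0.643 × 1.024^(12.1−20.0)
= 0.643 × 1.024^-7.90 = 0.643 × 0.8291 = 0.5331 d⁻¹.

k_a ≈ 0.533 d⁻¹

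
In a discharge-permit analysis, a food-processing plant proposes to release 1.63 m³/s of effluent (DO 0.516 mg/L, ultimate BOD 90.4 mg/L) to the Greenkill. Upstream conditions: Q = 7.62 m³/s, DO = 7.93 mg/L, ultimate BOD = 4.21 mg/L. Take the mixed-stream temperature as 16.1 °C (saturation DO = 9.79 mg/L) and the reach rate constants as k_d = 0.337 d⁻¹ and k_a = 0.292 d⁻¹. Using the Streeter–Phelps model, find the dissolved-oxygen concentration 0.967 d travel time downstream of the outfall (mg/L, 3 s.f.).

DO ≈ 2.74 mg/L

Mixed DO = (7.62×7.93 + 1.63×0.516)/(7.62+1.63) = 61.27/9.250 = 6.624 mg/L.
Mixed L₀ = (7.62×4.21 + 1.63×90.4)/(9.250) = 179.4/9.250 = 19.40 mg/L.
Initial deficit D₀ = C_s − DO₀ = 9.79 − 6.624 = 3.166 mg/L.
D(0.967) = [0.337×19.40/(0.292−0.337)](e^(−0.337×0.967) − e^(−0.292×0.967)) + 3.166 e^(−0.292×0.967)
= -145.3 × (0.7219 − 0.7540) + 3.166 × 0.7540 = 7.052 mg/L.
DO = 9.79 − 7.052 = 2.738 mg/L.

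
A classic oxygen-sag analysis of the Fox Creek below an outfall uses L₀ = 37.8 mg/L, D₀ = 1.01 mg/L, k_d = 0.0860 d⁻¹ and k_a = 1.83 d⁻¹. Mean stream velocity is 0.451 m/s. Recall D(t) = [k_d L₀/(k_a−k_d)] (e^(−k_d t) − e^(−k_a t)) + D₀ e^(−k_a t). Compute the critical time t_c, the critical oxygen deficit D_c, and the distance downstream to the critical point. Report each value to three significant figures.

With k_a/k_d = 21.28 and 1 − D₀(k_a−k_d)/(k_d L₀) = 0.4582,
t_c = ln(21.28 × 0.4582) / (1.83 − 0.0860) = ln(9.749) / 1.744 = 2.277/1.744 = 1.306 d.
L(t_c) = L₀ e^(−k_d t_c) = 37.8 × 0.8938 = 33.79 mg/L, and at the critical point k_a D_c = k_d L, so D_c = (0.0860/1.83) × 33.79 = 1.588 mg/L.
x_c = v t_c = 0.451 m/s × 1.306 d × 86400 s/d = 50880 m ≈ 50.9 km.

t_c ≈ 1.31 d; D_c ≈ 1.59 mg/L; x_c ≈ 50.9 km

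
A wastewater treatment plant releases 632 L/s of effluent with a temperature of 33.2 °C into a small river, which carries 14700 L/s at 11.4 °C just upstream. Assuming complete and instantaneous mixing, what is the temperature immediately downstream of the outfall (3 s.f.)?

12.3 °C

Flow-weighted mixing: C = (Q_r C_r + Q_w C_w)/(Q_r + Q_w)
= (14700×11.4 + 632×33.2)/(14700 + 632) = 188600/15330 = 12.30 °C.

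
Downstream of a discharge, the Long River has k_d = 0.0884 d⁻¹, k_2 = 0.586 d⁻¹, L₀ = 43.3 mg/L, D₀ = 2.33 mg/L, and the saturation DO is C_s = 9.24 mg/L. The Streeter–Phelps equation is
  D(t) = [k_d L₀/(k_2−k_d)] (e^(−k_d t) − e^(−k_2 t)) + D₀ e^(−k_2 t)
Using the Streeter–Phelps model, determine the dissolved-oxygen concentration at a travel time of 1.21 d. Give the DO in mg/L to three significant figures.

k_d L₀/(k_2−k_d) = 0.0884×43.3/(0.586−0.0884) = 3.828/0.4976 = 7.692 mg/L.
e^(−k_d t) = e^(−0.0884×1.210) = 0.8986; e^(−k_2 t) = e^(−0.586×1.210) = 0.4921.
D = 7.692 × (0.8986 − 0.4921) + 2.33 × 0.4921 = 3.127 + 1.147 = 4.273 mg/L.
DO = C_s − D = 9.24 − 4.273 = 4.967 mg/L.

DO ≈ 4.97 mg/L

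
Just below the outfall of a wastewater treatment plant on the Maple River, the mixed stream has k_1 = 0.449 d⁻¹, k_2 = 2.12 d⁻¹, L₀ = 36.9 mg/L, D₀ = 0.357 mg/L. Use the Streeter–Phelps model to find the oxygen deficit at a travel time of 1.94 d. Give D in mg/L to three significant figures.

k_1 L₀/(k_2−k_1) = 0.449×36.9/(2.12−0.449) = 16.57/1.671 = 9.915 mg/L.
e^(−k_1 t) = e^(−0.449×1.940) = 0.4185; e^(−k_2 t) = e^(−2.12×1.940) = 0.01636.
D = 9.915 × (0.4185 − 0.01636) + 0.357 × 0.01636 = 3.987 + 0.005841 = 3.993 mg/L.

D ≈ 3.99 mg/L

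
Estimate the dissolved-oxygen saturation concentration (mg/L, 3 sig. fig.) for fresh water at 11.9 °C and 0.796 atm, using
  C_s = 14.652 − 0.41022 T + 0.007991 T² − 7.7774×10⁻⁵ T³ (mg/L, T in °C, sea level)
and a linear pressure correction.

At sea level: C_s = 14.652 − 0.41022×11.9 + 0.007991×11.9² − 7.7774×10⁻⁵×11.9³ = 10.77 mg/L.
Pressure correction: C_s' = 10.77 × 0.796 = 8.574 mg/L.

C_s ≈ 8.57 mg/L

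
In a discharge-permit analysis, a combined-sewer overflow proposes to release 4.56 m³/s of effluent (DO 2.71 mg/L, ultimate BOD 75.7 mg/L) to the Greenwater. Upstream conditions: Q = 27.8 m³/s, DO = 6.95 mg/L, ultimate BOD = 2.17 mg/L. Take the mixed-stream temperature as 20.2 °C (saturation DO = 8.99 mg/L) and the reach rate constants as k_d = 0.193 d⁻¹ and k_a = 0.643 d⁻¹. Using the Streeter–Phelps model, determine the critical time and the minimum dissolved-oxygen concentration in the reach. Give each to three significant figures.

Mixed DO = (27.8×6.95 + 4.56×2.71)/(27.8+4.56) = 205.6/32.36 = 6.353 mg/L.
Mixed L₀ = (27.8×2.17 + 4.56×75.7)/(32.36) = 405.5/32.36 = 12.53 mg/L.
Initial deficit D₀ = C_s − DO₀ = 8.99 − 6.353 = 2.637 mg/L.
t_c = (1/0.4500) ln[(0.643/0.193)(1 − 2.637×0.4500/(0.193×12.53))] = 2.222 × ln(1.697) = 1.175 d.
D_c = (0.193/0.643) × 12.53 × e^(−0.193×1.175) = 0.3002 × 12.53 × 0.7971 = 2.998 mg/L.
Minimum DO = 8.99 − 2.998 = 5.992 mg/L.

t_c ≈ 1.17 d; minimum DO ≈ 5.99 mg/L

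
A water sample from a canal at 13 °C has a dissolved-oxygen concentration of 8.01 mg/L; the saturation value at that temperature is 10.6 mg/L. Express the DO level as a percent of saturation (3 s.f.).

% saturation = C/C_s × 100 = 8.01/10.6 × 100 = 75.6 %.

75.6 % saturation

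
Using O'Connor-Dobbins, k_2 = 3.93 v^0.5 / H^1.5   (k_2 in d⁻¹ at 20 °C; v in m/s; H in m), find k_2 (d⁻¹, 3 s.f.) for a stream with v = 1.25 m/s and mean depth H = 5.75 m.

k_2 = 3.93 × 1.25^0.5 / 5.75^1.5 = 3.93 × 1.118 / 13.79 = 0.3187 d⁻¹.

k_2 ≈ 0.319 d⁻¹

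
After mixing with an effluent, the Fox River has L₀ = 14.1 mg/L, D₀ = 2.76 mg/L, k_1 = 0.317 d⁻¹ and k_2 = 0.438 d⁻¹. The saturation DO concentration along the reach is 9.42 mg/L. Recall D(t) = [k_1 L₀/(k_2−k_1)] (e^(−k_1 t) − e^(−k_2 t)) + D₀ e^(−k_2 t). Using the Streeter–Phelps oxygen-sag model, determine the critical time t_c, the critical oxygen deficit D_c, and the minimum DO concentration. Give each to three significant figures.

t_c = [1/(k_2−k_1)] ln[(k_2/k_1)(1 − D₀(k_2−k_1)/(k_1 L₀))]
= [1/(0.438−0.317)] ln[(0.438/0.317)(1 − 2.76×0.1210/(0.317×14.1))]
= (1/0.1210) ln[1.382 × 0.9253] = 8.264 × ln(1.278) = 8.264 × 0.2457 = 2.030 d.
D_c = (k_1/k_2) L₀ e^(−k_1 t_c) = (0.317/0.438) × 14.1 × e^(−0.317×2.030) = 0.7237 × 14.1 × 0.5254 = 5.362 mg/L.
Minimum DO = C_s − D_c = 9.42 − 5.362 = 4.058 mg/L.

t_c ≈ 2.03 d; D_c ≈ 5.36 mg/L; min DO ≈ 4.06 mg/L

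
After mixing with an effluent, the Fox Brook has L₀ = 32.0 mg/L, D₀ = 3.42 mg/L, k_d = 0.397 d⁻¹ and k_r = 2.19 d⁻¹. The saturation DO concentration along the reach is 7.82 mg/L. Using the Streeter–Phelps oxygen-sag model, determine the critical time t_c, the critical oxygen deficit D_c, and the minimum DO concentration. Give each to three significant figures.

At the critical point dD/dt = 0, so k_d L₀ e^(−k_d t) = k_r D. Substituting D(t) from the Streeter–Phelps equation and solving for t gives
t_c = ln[(k_r/k_d)(1 − D₀(k_r−k_d)/(k_d L₀))] / (k_r−k_d).
Here k_r−k_d = 1.793 d⁻¹ and 1 − D₀(k_r−k_d)/(k_d L₀) = 1 − 3.42×1.793/(0.397×32.0) = 0.5173, so
t_c = ln(5.516 × 0.5173) / 1.793 = 1.049 / 1.793 = 0.5848 d.
D_c = (k_d/k_r) L₀ e^(−k_d t_c) = (0.397/2.19) × 32.0 × e^(−0.397×0.5848) = 0.1813 × 32.0 × 0.7928 = 4.599 mg/L.
Minimum DO = C_s − D_c = 7.82 − 4.599 = 3.221 mg/L.

t_c ≈ 0.585 d; D_c ≈ 4.60 mg/L; min DO ≈ 3.22 mg/L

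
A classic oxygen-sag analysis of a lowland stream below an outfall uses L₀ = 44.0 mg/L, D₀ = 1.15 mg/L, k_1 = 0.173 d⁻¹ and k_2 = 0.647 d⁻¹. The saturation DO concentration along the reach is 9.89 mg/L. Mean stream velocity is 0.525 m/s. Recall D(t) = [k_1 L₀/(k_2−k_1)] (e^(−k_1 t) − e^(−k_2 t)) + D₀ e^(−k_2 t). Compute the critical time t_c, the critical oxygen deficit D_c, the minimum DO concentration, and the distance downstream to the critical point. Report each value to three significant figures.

t_c ≈ 2.63 d; D_c ≈ 7.47 mg/L; min DO ≈ 2.42 mg/L; x_c ≈ 119 km

With k_2/k_1 = 3.740 and 1 − D₀(k_2−k_1)/(k_1 L₀) = 0.9284,
t_c = ln(3.740 × 0.9284) / (0.647 − 0.173) = ln(3.472) / 0.4740 = 1.245/0.4740 = 2.626 d.
D_c = (k_1/k_2) L₀ e^(−k_1 t_c) = (0.173/0.647) × 44.0 × e^(−0.173×2.626) = 0.2674 × 44.0 × 0.6349 = 7.469 mg/L.
Minimum DO = C_s − D_c = 9.89 − 7.469 = 2.421 mg/L.
x_c = v t_c = 0.525 m/s × 2.626 d × 86400 s/d = 119100 m ≈ 119 km.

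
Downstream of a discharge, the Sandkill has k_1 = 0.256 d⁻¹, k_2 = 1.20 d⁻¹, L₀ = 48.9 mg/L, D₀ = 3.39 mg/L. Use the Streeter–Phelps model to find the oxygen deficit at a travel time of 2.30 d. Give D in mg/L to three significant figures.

D ≈ 6.74 mg/L

k_1 L₀/(k_2−k_1) = 0.256×48.9/(1.20−0.256) = 12.52/0.9440 = 13.26 mg/L.
e^(−k_1 t) = e^(−0.256×2.300) = 0.5550; e^(−k_2 t) = e^(−1.20×2.300) = 0.06329.
D = 13.26 × (0.5550 − 0.06329) + 3.39 × 0.06329 = 6.520 + 0.2146 = 6.735 mg/L.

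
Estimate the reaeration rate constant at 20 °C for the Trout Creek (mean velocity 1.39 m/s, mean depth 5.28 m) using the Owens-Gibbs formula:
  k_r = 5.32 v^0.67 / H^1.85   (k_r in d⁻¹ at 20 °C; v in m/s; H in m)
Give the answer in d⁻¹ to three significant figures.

k_r ≈ 0.305 d⁻¹

k_r = 5.32 × 1.39^0.67 / 5.28^1.85 = 5.32 × 1.247 / 21.72 = 0.3054 d⁻¹.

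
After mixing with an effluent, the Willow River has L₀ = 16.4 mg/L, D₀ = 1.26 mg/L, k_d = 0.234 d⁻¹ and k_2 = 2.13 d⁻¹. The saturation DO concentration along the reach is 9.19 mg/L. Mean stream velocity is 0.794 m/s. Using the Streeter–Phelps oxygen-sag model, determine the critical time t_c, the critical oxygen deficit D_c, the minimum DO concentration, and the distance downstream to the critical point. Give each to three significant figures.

With k_2/k_d = 9.103 and 1 − D₀(k_2−k_d)/(k_d L₀) = 0.3775,
t_c = ln(9.103 × 0.3775) / (2.13 − 0.234) = ln(3.436) / 1.896 = 1.234/1.896 = 0.6510 d.
L(t_c) = L₀ e^(−k_d t_c) = 16.4 × 0.8587 = 14.08 mg/L, and at the critical point k_2 D_c = k_d L, so D_c = (0.234/2.13) × 14.08 = 1.547 mg/L.
Minimum DO = C_s − D_c = 9.19 − 1.547 = 7.643 mg/L.
x_c = v t_c = 0.794 m/s × 0.6510 d × 86400 s/d = 44660 m ≈ 44.7 km.

t_c ≈ 0.651 d; D_c ≈ 1.55 mg/L; min DO ≈ 7.64 mg/L; x_c ≈ 44.7 km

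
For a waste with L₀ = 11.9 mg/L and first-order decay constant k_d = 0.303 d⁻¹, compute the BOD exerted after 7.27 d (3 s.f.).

y ≈ 10.6 mg/L

y_t = L₀(1 − e^(−k_d t)) = 11.9 × (1 − e^(−0.303×7.27))
= 11.9 × (1 − 0.1105) = 11.9 × 0.8895 = 10.59 mg/L.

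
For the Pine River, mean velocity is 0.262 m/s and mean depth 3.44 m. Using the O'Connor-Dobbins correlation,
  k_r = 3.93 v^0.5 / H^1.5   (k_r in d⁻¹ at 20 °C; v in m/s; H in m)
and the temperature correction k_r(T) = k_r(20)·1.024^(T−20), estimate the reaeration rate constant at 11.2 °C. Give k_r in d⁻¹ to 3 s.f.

k_r ≈ 0.256 d⁻¹

k_r(20) = 3.93 × 0.262^0.5 / 3.44^1.5 = 3.93 × 0.5119 / 6.380 = 0.3153 d⁻¹.
k_r(11.2) = 0.3153 × 1.024^(11.2−20) = 0.3153 × 0.8116 = 0.2559 d⁻¹.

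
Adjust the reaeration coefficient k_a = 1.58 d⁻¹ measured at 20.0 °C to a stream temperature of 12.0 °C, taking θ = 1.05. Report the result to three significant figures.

k_a(T₂) = k_a(T₁) · θ^(T₂−T₁) = 1.58 × 1.05^(12.0−20.0)
= 1.58 × 1.05^-8.00 = 1.58 × 0.6768 = 1.069 d⁻¹.

k_a ≈ 1.07 d⁻¹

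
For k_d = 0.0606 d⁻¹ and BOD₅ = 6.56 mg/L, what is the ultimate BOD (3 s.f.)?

BOD₅ = L₀(1 − e^(−5k_d)) ⇒ L₀ = BOD₅ / (1 − e^(−5×0.0606))
= 6.56 / (1 − 0.7386) = 6.56 / 0.2614 = 25.10 mg/L.

L₀ ≈ 25.1 mg/L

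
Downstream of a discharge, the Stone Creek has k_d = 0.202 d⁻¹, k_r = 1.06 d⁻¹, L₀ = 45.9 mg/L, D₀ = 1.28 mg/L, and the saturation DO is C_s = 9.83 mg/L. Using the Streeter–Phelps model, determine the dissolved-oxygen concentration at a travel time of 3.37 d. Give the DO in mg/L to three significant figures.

k_d L₀/(k_r−k_d) = 0.202×45.9/(1.06−0.202) = 9.272/0.8580 = 10.81 mg/L.
e^(−k_d t) = e^(−0.202×3.370) = 0.5062; e^(−k_r t) = e^(−1.06×3.370) = 0.02809.
D = 10.81 × (0.5062 − 0.02809) + 1.28 × 0.02809 = 5.167 + 0.03596 = 5.203 mg/L.
DO = C_s − D = 9.83 − 5.203 = 4.627 mg/L.

DO ≈ 4.63 mg/L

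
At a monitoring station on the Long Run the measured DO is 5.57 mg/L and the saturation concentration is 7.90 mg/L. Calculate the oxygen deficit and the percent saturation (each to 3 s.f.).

D = C_s − C = 7.90 − 5.57 = 2.33 mg/L.
% saturation = 5.57/7.90 × 100 = 70.5 %.

D ≈ 2.33 mg/L; 70.5 % saturation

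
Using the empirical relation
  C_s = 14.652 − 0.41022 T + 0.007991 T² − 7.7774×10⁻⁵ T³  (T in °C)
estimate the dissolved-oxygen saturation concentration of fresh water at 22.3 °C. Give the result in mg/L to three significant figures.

C_s = 14.652 − 0.41022×22.3 + 0.007991×22.3² − 7.7774×10⁻⁵×22.3³ = 8.615 mg/L.

C_s ≈ 8.62 mg/L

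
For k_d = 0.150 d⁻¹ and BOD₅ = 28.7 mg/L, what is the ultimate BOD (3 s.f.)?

L₀ ≈ 54.4 mg/L

BOD₅ = L₀(1 − e^(−5k_d)) ⇒ L₀ = BOD₅ / (1 − e^(−5×0.150))
= 28.7 / (1 − 0.4724) = 28.7 / 0.5276 = 54.39 mg/L.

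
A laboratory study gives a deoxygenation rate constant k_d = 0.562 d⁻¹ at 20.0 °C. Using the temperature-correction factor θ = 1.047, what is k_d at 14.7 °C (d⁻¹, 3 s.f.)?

k_d(T₂) = k_d(T₁) · θ^(T₂−T₁) = 0.562 × 1.047^(14.7−20.0)
= 0.562 × 1.047^-5.30 = 0.562 × 0.7839 = 0.4406 d⁻¹.

k_d ≈ 0.441 d⁻¹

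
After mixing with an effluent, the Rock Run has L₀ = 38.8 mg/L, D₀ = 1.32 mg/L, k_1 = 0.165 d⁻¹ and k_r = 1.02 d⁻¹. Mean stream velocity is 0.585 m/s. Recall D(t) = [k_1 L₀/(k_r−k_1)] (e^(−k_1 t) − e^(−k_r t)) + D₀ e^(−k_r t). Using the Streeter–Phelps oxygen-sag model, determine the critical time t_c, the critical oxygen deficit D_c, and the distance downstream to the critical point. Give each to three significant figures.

With k_r/k_1 = 6.182 and 1 − D₀(k_r−k_1)/(k_1 L₀) = 0.8237,
t_c = ln(6.182 × 0.8237) / (1.02 − 0.165) = ln(5.092) / 0.8550 = 1.628/0.8550 = 1.904 d.
D_c = (k_1/k_r) L₀ e^(−k_1 t_c) = (0.165/1.02) × 38.8 × e^(−0.165×1.904) = 0.1618 × 38.8 × 0.7304 = 4.585 mg/L.
x_c = v t_c = 0.585 m/s × 1.904 d × 86400 s/d = 96220 m ≈ 96.2 km.

t_c ≈ 1.90 d; D_c ≈ 4.58 mg/L; x_c ≈ 96.2 km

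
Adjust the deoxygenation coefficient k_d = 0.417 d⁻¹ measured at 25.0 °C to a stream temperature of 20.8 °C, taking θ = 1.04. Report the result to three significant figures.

k_d ≈ 0.354 d⁻¹

k_d(T₂) = k_d(T₁) · θ^(T₂−T₁) = 0.417 × 1.04^(20.8−25.0)
= 0.417 × 1.04^-4.20 = 0.417 × 0.8481 = 0.3537 d⁻¹.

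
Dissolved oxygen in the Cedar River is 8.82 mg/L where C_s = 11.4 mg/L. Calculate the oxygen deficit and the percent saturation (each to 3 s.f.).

D = C_s − C = 11.4 − 8.82 = 2.58 mg/L.
% saturation = 8.82/11.4 × 100 = 77.4 %.

D ≈ 2.58 mg/L; 77.4 % saturation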